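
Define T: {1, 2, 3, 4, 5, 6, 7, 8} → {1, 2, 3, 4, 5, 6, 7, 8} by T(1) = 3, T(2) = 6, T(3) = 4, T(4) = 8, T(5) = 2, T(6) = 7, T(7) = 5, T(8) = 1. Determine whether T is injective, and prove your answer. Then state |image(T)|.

8

The values T(1), …, T(8) are 3, 6, 4, 8, 2, 7, 5, 1 — all distinct.
So T(s) = T(t) only when s = t, and T is injective.
The image of T is {1, 2, 3, 4, 5, 6, 7, 8}, which has 8 elements.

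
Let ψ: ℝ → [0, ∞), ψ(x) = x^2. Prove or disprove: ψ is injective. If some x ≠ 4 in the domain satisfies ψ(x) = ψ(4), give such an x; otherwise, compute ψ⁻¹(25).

-4

ψ(4) = 16 = (−4)^2 = ψ(−4) (since 2 is even), with 4 ≠ −4. So ψ is not injective.
For the follow-up, such an x exists: taking x = −4 ∈ ℝ gives ψ(−4) = 16 = ψ(4) with −4 ≠ 4.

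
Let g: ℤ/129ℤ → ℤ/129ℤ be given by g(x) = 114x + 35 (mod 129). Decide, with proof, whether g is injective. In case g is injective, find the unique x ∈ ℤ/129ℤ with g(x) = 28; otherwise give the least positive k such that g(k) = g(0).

43

Recall that g is injective when g(a) = g(b) forces a = b.
We have gcd(114, 129) = 3 > 1. Taking a = 0 and b = 43: g(0) = 35 and g(43) = 114·43 + 35 = 4937 ≡ 35 (mod 129).
So g(0) = g(43) while 0 ≠ 43, so g is not injective.
Since g is not injective, we find the least positive k with g(k) = g(0): this means 114k ≡ 0 (mod 129), i.e. 129 ∣ 114k. Since gcd(114, 129) = 3, dividing through by 3 this holds exactly when 43 ∣ 38k, and as gcd(38, 43) = 1, exactly when 43 ∣ k.
The smallest positive such k is 43.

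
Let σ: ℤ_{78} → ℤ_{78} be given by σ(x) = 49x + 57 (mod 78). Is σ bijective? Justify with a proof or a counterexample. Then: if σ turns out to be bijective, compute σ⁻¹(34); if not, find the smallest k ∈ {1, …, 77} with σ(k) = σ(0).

25

By definition, σ is injective when σ(x_1) = σ(x_2) forces x_1 = x_2.
If σ(x_1) = σ(x_2), then 49x_1 ≡ 49x_2 (mod 78). Because gcd(49, 78) = 1, we may cancel 49 to get x_1 ≡ x_2 (mod 78).
We now compute 49⁻¹ mod 78 explicitly. Euclid's algorithm: 78 = 1·49 + 29, 49 = 1·29 + 20, 29 = 1·20 + 9, 20 = 2·9 + 2, 9 = 4·2 + 1; back-substituting gives 1 = 43·49 − 27·78, so 49⁻¹ ≡ 43 (mod 78).
For any y ∈ ℤ_{78}, x = 43(y − 57) mod 78 satisfies σ(x) = 49·43(y − 57) + 57 ≡ y (since 49·43 ≡ 1 mod 78). So every y has a preimage.
Therefore σ is bijective.
Since σ is bijective, we compute σ⁻¹(34): solve 49x + 57 ≡ 34 (mod 78), i.e. 49x ≡ 55 (mod 78).
Multiplying by 49⁻¹ = 43 gives x ≡ 43·55 = 2365 = 30·78 + 25 ≡ 25 (mod 78).
Check: σ(25) = 49·25 + 57 = 1282 = 16·78 + 34 ≡ 34 (mod 78).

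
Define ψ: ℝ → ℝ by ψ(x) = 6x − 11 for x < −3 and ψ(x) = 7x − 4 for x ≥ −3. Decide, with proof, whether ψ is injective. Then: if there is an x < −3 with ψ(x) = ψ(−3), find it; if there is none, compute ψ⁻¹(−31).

-10/3

Both pieces are strictly increasing (slopes 6 and 7), so each is injective on its own interval.
The left piece maps (−∞, −3) onto (−∞, −29); the right piece maps [−3, ∞) onto [−25, ∞).
These images are disjoint, so no value is attained by both pieces. Thus ψ is injective.
Because the two images are disjoint, no x < −3 has ψ(x) = ψ(−3), so we compute ψ⁻¹(−31): −31 lies in (−∞, −29), so solve 6x − 11 = −31: x = (−31 + 11)/6 = −10/3.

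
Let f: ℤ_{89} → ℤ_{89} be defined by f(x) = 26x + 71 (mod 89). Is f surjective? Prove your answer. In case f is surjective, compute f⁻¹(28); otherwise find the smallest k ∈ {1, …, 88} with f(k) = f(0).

Since gcd(26, 89) = 1, 26 is invertible modulo 89. Euclid's algorithm: 89 = 3·26 + 11, 26 = 2·11 + 4, 11 = 2·4 + 3, 4 = 1·3 + 1; back-substituting gives 1 = 24·26 − 7·89, so 26⁻¹ ≡ 24 (mod 89).
Then y ↦ 24(y − 71) is a two-sided inverse to f, so every y ∈ ℤ_{89} has a preimage.
Hence f is surjective.
Since f is surjective, we find f⁻¹(28): we need 26x ≡ 28 − 71 ≡ 46 (mod 89). Using 26⁻¹ = 24: x ≡ 24·46 = 1104 = 12·89 + 36, so x = 36.
Check: f(36) = 26·36 + 71 = 1007 = 11·89 + 28 ≡ 28 (mod 89).

36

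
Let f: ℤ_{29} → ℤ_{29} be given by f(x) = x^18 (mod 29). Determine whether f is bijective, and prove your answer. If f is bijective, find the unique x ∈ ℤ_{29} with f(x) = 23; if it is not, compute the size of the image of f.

f(14): Repeated squaring mod 29: 14^1 ≡ 14, 14^2 ≡ 14² = 196 ≡ 22, 14^4 ≡ 22² = 484 ≡ 20, 14^8 ≡ 20² = 400 ≡ 23, 14^16 ≡ 23² = 529 ≡ 7. Since 18 = 16 + 2, 14^18 ≡ 7·22: 7·22 = 154 ≡ 9. So 14^18 ≡ 9 (mod 29).
f(15): Repeated squaring mod 29: 15^1 ≡ 15, 15^2 ≡ 15² = 225 ≡ 22, 15^4 ≡ 22² = 484 ≡ 20, 15^8 ≡ 20² = 400 ≡ 23, 15^16 ≡ 23² = 529 ≡ 7. Since 18 = 16 + 2, 15^18 ≡ 7·22: 7·22 = 154 ≡ 9. So 15^18 ≡ 9 (mod 29).
So f(14) = f(15) = 9 while 14 ≠ 15, thus f is not injective, hence not bijective.
Since f is not bijective, we determine |image(f)|. Computing x^18 mod 29 for each x (by repeated squaring, reducing mod 29 at every step), the values f(0), f(1), …, f(28) are: 0, 1, 13, 6, 24, 16, 20, 23, 22, 7, 5, 4, 28, 25, 9, 9, 25, 28, 4, 5, 7, 22, 23, 20, 16, 24, 6, 13, 1.
The distinct values are {0, 1, 4, 5, 6, 7, 9, 13, 16, 20, 22, 23, 24, 25, 28}; there are 15 of them.

15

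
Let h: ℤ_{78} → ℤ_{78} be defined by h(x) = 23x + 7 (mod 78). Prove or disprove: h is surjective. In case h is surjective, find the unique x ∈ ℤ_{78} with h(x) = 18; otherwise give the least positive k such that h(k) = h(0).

By definition, h is surjective if every y in the codomain equals h(x) for some x in the domain.
Since gcd(23, 78) = 1, 23 is invertible modulo 78. Euclid's algorithm: 78 = 3·23 + 9, 23 = 2·9 + 5, 9 = 1·5 + 4, 5 = 1·4 + 1; back-substituting gives 1 = 17·23 − 5·78, so 23⁻¹ ≡ 17 (mod 78).
For any y ∈ ℤ_{78}, x = 17(y − 7) mod 78 satisfies h(x) = 23·17(y − 7) + 7 ≡ y (since 23·17 ≡ 1 mod 78). So every y has a preimage.
Thus h is surjective.
Since h is surjective, we compute h⁻¹(18): solve 23x + 7 ≡ 18 (mod 78), i.e. 23x ≡ 11 (mod 78).
Multiplying by 23⁻¹ = 17 gives x ≡ 17·11 = 187 = 2·78 + 31 ≡ 31 (mod 78).
Check: h(31) = 23·31 + 7 = 720 = 9·78 + 18 ≡ 18 (mod 78).

31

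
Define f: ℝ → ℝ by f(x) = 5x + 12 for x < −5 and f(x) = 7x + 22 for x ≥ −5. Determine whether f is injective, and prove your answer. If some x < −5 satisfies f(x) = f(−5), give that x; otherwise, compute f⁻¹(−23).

Both pieces are strictly increasing (slopes 5 and 7), so each is injective on its own interval.
The left piece maps (−∞, −5) onto (−∞, −13); the right piece maps [−5, ∞) onto [−13, ∞).
These images are disjoint, so no value is attained by both pieces. Hence f is injective.
Because the two images are disjoint, no x < −5 has f(x) = f(−5), so we compute f⁻¹(−23): −23 lies in (−∞, −13), so solve 5x + 12 = −23: x = (−23 − 12)/5 = −7.

-7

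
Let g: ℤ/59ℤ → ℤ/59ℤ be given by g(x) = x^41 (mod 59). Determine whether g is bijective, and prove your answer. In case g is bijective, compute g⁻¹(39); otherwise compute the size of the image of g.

31

Since 59 is prime, the nonzero elements of ℤ/59ℤ form a cyclic group of order 58.
As gcd(41, 58) = 1, raising to the 41st power is a bijection on this group: if u^41 ≡ v^41 then (uv^{−1})^41 = 1, and the only element of order dividing gcd(41, 58) = 1 is 1, so u = v.
With g(0) = 0 this makes g injective on all of ℤ/59ℤ, hence bijective (finite equal-size domain and codomain). In particular g is bijective.
Since g is bijective, we find the preimage of 39. The inverse of x ↦ x^41 on (ℤ/59ℤ)^× is x ↦ x^17, because 41·17 = 697 = 12·58 + 1 ≡ 1 (mod 58) and x^{58} = 1 for x ≠ 0 (Fermat). So g⁻¹(39) = 39^17 mod 59.
Repeated squaring mod 59: 39^1 ≡ 39, 39^2 ≡ 39² = 1521 ≡ 46, 39^4 ≡ 46² = 2116 ≡ 51, 39^8 ≡ 51² = 2601 ≡ 5, 39^16 ≡ 5² = 25. Since 17 = 16 + 1, 39^17 ≡ 25·39: 25·39 = 975 ≡ 31. So 39^17 ≡ 31 (mod 59).
Hence g⁻¹(39) = 31.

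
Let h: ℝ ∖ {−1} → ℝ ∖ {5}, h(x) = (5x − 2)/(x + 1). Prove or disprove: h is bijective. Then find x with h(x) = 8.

-10/3

Suppose h(a) = h(b). Cross-multiplying: (5a − 2)(b + 1) = (5b − 2)(a + 1).
Expanding both sides and cancelling the symmetric terms leaves 7·(a − b) = 0. Since 7 ≠ 0, a = b. Thus h is injective.
For any y ≠ 5, solving y(x + 1) = 5x − 2 for x gives a well-defined x ≠ −1. So h is surjective.
Thus h is bijective.
Solving h(x) = 8: cross-multiplying gives 5x − 2 = 8(x + 1), which rearranges to −3x = 10, so x = −10/3.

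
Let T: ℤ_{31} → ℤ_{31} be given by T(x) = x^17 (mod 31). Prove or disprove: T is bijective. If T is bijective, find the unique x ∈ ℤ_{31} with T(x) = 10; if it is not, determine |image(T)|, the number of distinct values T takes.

Since 31 is prime, the nonzero elements of ℤ_{31} form a cyclic group of order 30.
As gcd(17, 30) = 1, raising to the 17th power is a bijection on this group: if s^17 ≡ t^17 then (st^{−1})^17 = 1, and the only element of order dividing gcd(17, 30) = 1 is 1, so s = t.
With T(0) = 0 this makes T injective on all of ℤ_{31}, hence bijective (finite equal-size domain and codomain). In particular T is bijective.
Since T is bijective, we find the preimage of 10. The inverse of x ↦ x^17 on (ℤ_{31})^× is x ↦ x^23, because 17·23 = 391 = 13·30 + 1 ≡ 1 (mod 30) and x^{30} = 1 for x ≠ 0 (Fermat). So T⁻¹(10) = 10^23 mod 31.
Repeated squaring mod 31: 10^1 ≡ 10, 10^2 ≡ 10² = 100 ≡ 7, 10^4 ≡ 7² = 49 ≡ 18, 10^8 ≡ 18² = 324 ≡ 14, 10^16 ≡ 14² = 196 ≡ 10. Since 23 = 16 + 4 + 2 + 1, 10^23 ≡ 10·18·7·10: 10·18 = 180 ≡ 25, then 25·7 = 175 ≡ 20, then 20·10 = 200 ≡ 14. So 10^23 ≡ 14 (mod 31).
Hence T⁻¹(10) = 14.

14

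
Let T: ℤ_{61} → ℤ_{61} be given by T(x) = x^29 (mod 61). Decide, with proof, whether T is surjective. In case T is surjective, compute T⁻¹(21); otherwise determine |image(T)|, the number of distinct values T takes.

29

Since 61 is prime, the nonzero elements of ℤ_{61} form a cyclic group of order 60.
As gcd(29, 60) = 1, raising to the 29th power is a bijection on this group: if u^29 ≡ v^29 then (uv^{−1})^29 = 1, and the only element of order dividing gcd(29, 60) = 1 is 1, so u = v.
With T(0) = 0 this makes T injective on all of ℤ_{61}, hence bijective (finite equal-size domain and codomain). In particular T is surjective.
Since T is surjective, we find the preimage of 21. The inverse of x ↦ x^29 on (ℤ_{61})^× is x ↦ x^29, because 29·29 = 841 = 14·60 + 1 ≡ 1 (mod 60) and x^{60} = 1 for x ≠ 0 (Fermat). So T⁻¹(21) = 21^29 mod 61.
Repeated squaring mod 61: 21^1 ≡ 21, 21^2 ≡ 21² = 441 ≡ 14, 21^4 ≡ 14² = 196 ≡ 13, 21^8 ≡ 13² = 169 ≡ 47, 21^16 ≡ 47² = 2209 ≡ 13. Since 29 = 16 + 8 + 4 + 1, 21^29 ≡ 13·47·13·21: 13·47 = 611 ≡ 1, then 1·13 = 13, then 13·21 = 273 ≡ 29. So 21^29 ≡ 29 (mod 61).
Hence T⁻¹(21) = 29.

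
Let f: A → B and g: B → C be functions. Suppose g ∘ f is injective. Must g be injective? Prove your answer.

No. Take A = {1, 2}, B = {1, 2, 3, 4}, C = {1, 2, 3, 4}, f(a) = a for each a ∈ A, and g(b) = 3 if b ∈ {3, 4} else g(b) = b.
Then g ∘ f = f is injective (A ⊂ B and f is the inclusion), but g(3) = g(4) = 3 with 3 ≠ 4, so g is not injective.

not injective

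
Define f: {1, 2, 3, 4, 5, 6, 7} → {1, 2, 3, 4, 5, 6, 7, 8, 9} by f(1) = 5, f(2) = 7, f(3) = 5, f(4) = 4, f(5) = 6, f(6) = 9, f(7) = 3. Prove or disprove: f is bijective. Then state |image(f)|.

6

f(1) = 5 = f(3) with 1 ≠ 3, so f is not injective, hence not bijective.
The image of f is {3, 4, 5, 6, 7, 9}, which has 6 elements.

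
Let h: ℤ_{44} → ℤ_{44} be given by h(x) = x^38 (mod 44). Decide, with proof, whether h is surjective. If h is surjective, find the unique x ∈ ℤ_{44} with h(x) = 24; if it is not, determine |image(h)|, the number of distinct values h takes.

h(10): Repeated squaring mod 44: 10^1 ≡ 10, 10^2 ≡ 10² = 100 ≡ 12, 10^4 ≡ 12² = 144 ≡ 12, 10^8 ≡ 12² = 144 ≡ 12, 10^16 ≡ 12² = 144 ≡ 12, 10^32 ≡ 12² = 144 ≡ 12. Since 38 = 32 + 4 + 2, 10^38 ≡ 12·12·12: 12·12 = 144 ≡ 12, then 12·12 = 144 ≡ 12. So 10^38 ≡ 12 (mod 44).
h(12): Repeated squaring mod 44: 12^1 ≡ 12, 12^2 ≡ 12² = 144 ≡ 12, 12^4 ≡ 12² = 144 ≡ 12, 12^8 ≡ 12² = 144 ≡ 12, 12^16 ≡ 12² = 144 ≡ 12, 12^32 ≡ 12² = 144 ≡ 12. Since 38 = 32 + 4 + 2, 12^38 ≡ 12·12·12: 12·12 = 144 ≡ 12, then 12·12 = 144 ≡ 12. So 12^38 ≡ 12 (mod 44).
So h(10) = h(12) = 12 while 10 ≠ 12, hence h is not injective.
A non-injective map from the 44-element set ℤ_{44} to itself takes at most 43 distinct values, so it cannot be surjective. Therefore h is not surjective.
Since h is not surjective, we determine |image(h)|. Computing x^38 mod 44 for each x (by repeated squaring, reducing mod 44 at every step), the values h(0), h(1), …, h(43) are: 0, 1, 36, 5, 20, 37, 4, 9, 16, 25, 12, 33, 12, 25, 16, 9, 4, 37, 20, 5, 36, 1, 0, 1, 36, 5, 20, 37, 4, 9, 16, 25, 12, 33, 12, 25, 16, 9, 4, 37, 20, 5, 36, 1.
The distinct values are {0, 1, 4, 5, 9, 12, 16, 20, 25, 33, 36, 37}; there are 12 of them.

12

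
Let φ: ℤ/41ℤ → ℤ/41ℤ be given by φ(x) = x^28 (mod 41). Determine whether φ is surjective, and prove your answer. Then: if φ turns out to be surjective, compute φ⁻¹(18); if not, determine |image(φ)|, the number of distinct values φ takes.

φ(4): Repeated squaring mod 41: 4^1 ≡ 4, 4^2 ≡ 4² = 16, 4^4 ≡ 16² = 256 ≡ 10, 4^8 ≡ 10² = 100 ≡ 18, 4^16 ≡ 18² = 324 ≡ 37. Since 28 = 16 + 8 + 4, 4^28 ≡ 37·18·10: 37·18 = 666 ≡ 10, then 10·10 = 100 ≡ 18. So 4^28 ≡ 18 (mod 41).
φ(5): Repeated squaring mod 41: 5^1 ≡ 5, 5^2 ≡ 5² = 25, 5^4 ≡ 25² = 625 ≡ 10, 5^8 ≡ 10² = 100 ≡ 18, 5^16 ≡ 18² = 324 ≡ 37. Since 28 = 16 + 8 + 4, 5^28 ≡ 37·18·10: 37·18 = 666 ≡ 10, then 10·10 = 100 ≡ 18. So 5^28 ≡ 18 (mod 41).
So φ(4) = φ(5) = 18 while 4 ≠ 5, hence φ is not injective.
A non-injective map from the 41-element set ℤ/41ℤ to itself takes at most 40 distinct values, so it cannot be surjective. Hence φ is not surjective.
Since φ is not surjective, we determine |image(φ)|. Computing x^28 mod 41 for each x (by repeated squaring, reducing mod 41 at every step), the values φ(0), φ(1), …, φ(40) are: 0, 1, 10, 40, 18, 18, 31, 4, 16, 1, 16, 25, 23, 31, 40, 23, 37, 25, 10, 4, 37, 37, 4, 10, 25, 37, 23, 40, 31, 23, 25, 16, 1, 16, 4, 31, 18, 18, 40, 10, 1.
The distinct values are {0, 1, 4, 10, 16, 18, 23, 25, 31, 37, 40}; there are 11 of them.

11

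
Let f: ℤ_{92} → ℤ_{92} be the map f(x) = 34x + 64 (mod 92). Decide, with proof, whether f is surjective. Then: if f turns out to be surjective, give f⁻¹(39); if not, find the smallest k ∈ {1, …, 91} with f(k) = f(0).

46

Since gcd(34, 92) = 2, we have 34x ≡ 0 (mod 2) for all x, so f(x) ≡ 0 (mod 2).
But 1 ≢ 0 (mod 2), so 1 ∈ ℤ_{92} has no preimage. So f is not surjective.
Since f is not surjective, we find the least positive k with f(k) = f(0): this means 34k ≡ 0 (mod 92), i.e. 92 ∣ 34k. Since gcd(34, 92) = 2, dividing through by 2 this holds exactly when 46 ∣ 17k, and as gcd(17, 46) = 1, exactly when 46 ∣ k.
The smallest positive such k is 46.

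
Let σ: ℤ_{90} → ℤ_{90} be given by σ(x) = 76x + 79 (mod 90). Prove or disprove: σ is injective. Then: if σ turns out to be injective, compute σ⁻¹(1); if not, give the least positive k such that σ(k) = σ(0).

We have gcd(76, 90) = 2 > 1. Taking x_1 = 0 and x_2 = 45: σ(0) = 79 and σ(45) = 76·45 + 79 = 3499 ≡ 79 (mod 90).
So σ(0) = σ(45) while 0 ≠ 45, therefore σ is not injective.
Since σ is not injective, we find the least positive k with σ(k) = σ(0): this means 76k ≡ 0 (mod 90), i.e. 90 ∣ 76k. Since gcd(76, 90) = 2, dividing through by 2 this holds exactly when 45 ∣ 38k, and as gcd(38, 45) = 1, exactly when 45 ∣ k.
The smallest positive such k is 45.

45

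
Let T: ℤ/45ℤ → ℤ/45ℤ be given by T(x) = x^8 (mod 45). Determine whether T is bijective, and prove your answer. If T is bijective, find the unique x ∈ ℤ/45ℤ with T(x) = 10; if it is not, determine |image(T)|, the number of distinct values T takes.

8

T(3): Repeated squaring mod 45: 3^1 ≡ 3, 3^2 ≡ 3² = 9, 3^4 ≡ 9² = 81 ≡ 36, 3^8 ≡ 36² = 1296 ≡ 36. So 3^8 ≡ 36 (mod 45).
T(6): Repeated squaring mod 45: 6^1 ≡ 6, 6^2 ≡ 6² = 36, 6^4 ≡ 36² = 1296 ≡ 36, 6^8 ≡ 36² = 1296 ≡ 36. So 6^8 ≡ 36 (mod 45).
So T(3) = T(6) = 36 while 3 ≠ 6, thus T is not injective, hence not bijective.
Since T is not bijective, we determine |image(T)|. Computing x^8 mod 45 for each x (by repeated squaring, reducing mod 45 at every step), the values T(0), T(1), …, T(44) are: 0, 1, 31, 36, 16, 25, 36, 31, 1, 36, 10, 31, 36, 16, 16, 0, 31, 1, 36, 1, 40, 36, 16, 16, 36, 40, 1, 36, 1, 31, 0, 16, 16, 36, 31, 10, 36, 1, 31, 36, 25, 16, 36, 31, 1.
The distinct values are {0, 1, 10, 16, 25, 31, 36, 40}; there are 8 of them.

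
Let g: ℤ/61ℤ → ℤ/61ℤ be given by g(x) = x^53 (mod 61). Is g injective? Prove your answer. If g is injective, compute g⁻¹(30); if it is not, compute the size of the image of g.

Since 61 is prime, the nonzero elements of ℤ/61ℤ form a cyclic group of order 60.
As gcd(53, 60) = 1, raising to the 53rd power is a bijection on this group: if s^53 ≡ t^53 then (st^{−1})^53 = 1, and the only element of order dividing gcd(53, 60) = 1 is 1, so s = t.
With g(0) = 0 this makes g injective on all of ℤ/61ℤ, hence bijective (finite equal-size domain and codomain). In particular g is injective.
Since g is injective, we find the preimage of 30. The inverse of x ↦ x^53 on (ℤ/61ℤ)^× is x ↦ x^17, because 53·17 = 901 = 15·60 + 1 ≡ 1 (mod 60) and x^{60} = 1 for x ≠ 0 (Fermat). So g⁻¹(30) = 30^17 mod 61.
Repeated squaring mod 61: 30^1 ≡ 30, 30^2 ≡ 30² = 900 ≡ 46, 30^4 ≡ 46² = 2116 ≡ 42, 30^8 ≡ 42² = 1764 ≡ 56, 30^16 ≡ 56² = 3136 ≡ 25. Since 17 = 16 + 1, 30^17 ≡ 25·30: 25·30 = 750 ≡ 18. So 30^17 ≡ 18 (mod 61).
Hence g⁻¹(30) = 18.

18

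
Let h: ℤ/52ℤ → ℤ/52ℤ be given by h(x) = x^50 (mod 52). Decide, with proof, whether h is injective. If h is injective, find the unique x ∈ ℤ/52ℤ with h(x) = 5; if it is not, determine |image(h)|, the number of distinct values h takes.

h(12): Repeated squaring mod 52: 12^1 ≡ 12, 12^2 ≡ 12² = 144 ≡ 40, 12^4 ≡ 40² = 1600 ≡ 40, 12^8 ≡ 40² = 1600 ≡ 40, 12^16 ≡ 40² = 1600 ≡ 40, 12^32 ≡ 40² = 1600 ≡ 40. Since 50 = 32 + 16 + 2, 12^50 ≡ 40·40·40: 40·40 = 1600 ≡ 40, then 40·40 = 1600 ≡ 40. So 12^50 ≡ 40 (mod 52).
h(14): Repeated squaring mod 52: 14^1 ≡ 14, 14^2 ≡ 14² = 196 ≡ 40, 14^4 ≡ 40² = 1600 ≡ 40, 14^8 ≡ 40² = 1600 ≡ 40, 14^16 ≡ 40² = 1600 ≡ 40, 14^32 ≡ 40² = 1600 ≡ 40. Since 50 = 32 + 16 + 2, 14^50 ≡ 40·40·40: 40·40 = 1600 ≡ 40, then 40·40 = 1600 ≡ 40. So 14^50 ≡ 40 (mod 52).
So h(12) = h(14) = 40 while 12 ≠ 14, hence h is not injective.
Since h is not injective, we determine |image(h)|. Computing x^50 mod 52 for each x (by repeated squaring, reducing mod 52 at every step), the values h(0), h(1), …, h(51) are: 0, 1, 4, 9, 16, 25, 36, 49, 12, 29, 48, 17, 40, 13, 40, 17, 48, 29, 12, 49, 36, 25, 16, 9, 4, 1, 0, 1, 4, 9, 16, 25, 36, 49, 12, 29, 48, 17, 40, 13, 40, 17, 48, 29, 12, 49, 36, 25, 16, 9, 4, 1.
The distinct values are {0, 1, 4, 9, 12, 13, 16, 17, 25, 29, 36, 40, 48, 49}; there are 14 of them.

14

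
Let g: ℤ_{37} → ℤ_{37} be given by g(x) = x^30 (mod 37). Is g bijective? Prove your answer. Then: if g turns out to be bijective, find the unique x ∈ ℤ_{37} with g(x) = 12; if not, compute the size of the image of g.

7

g(3): Repeated squaring mod 37: 3^1 ≡ 3, 3^2 ≡ 3² = 9, 3^4 ≡ 9² = 81 ≡ 7, 3^8 ≡ 7² = 49 ≡ 12, 3^16 ≡ 12² = 144 ≡ 33. Since 30 = 16 + 8 + 4 + 2, 3^30 ≡ 33·12·7·9: 33·12 = 396 ≡ 26, then 26·7 = 182 ≡ 34, then 34·9 = 306 ≡ 10. So 3^30 ≡ 10 (mod 37).
g(4): Repeated squaring mod 37: 4^1 ≡ 4, 4^2 ≡ 4² = 16, 4^4 ≡ 16² = 256 ≡ 34, 4^8 ≡ 34² = 1156 ≡ 9, 4^16 ≡ 9² = 81 ≡ 7. Since 30 = 16 + 8 + 4 + 2, 4^30 ≡ 7·9·34·16: 7·9 = 63 ≡ 26, then 26·34 = 884 ≡ 33, then 33·16 = 528 ≡ 10. So 4^30 ≡ 10 (mod 37).
So g(3) = g(4) = 10 while 3 ≠ 4, thus g is not injective, hence not bijective.
Since g is not bijective, we determine |image(g)|. Computing x^30 mod 37 for each x (by repeated squaring, reducing mod 37 at every step), the values g(0), g(1), …, g(36) are: 0, 1, 11, 10, 10, 27, 36, 10, 36, 26, 1, 1, 26, 27, 36, 11, 26, 11, 27, 27, 11, 26, 11, 36, 27, 26, 1, 1, 26, 36, 10, 36, 27, 10, 10, 11, 1.
The distinct values are {0, 1, 10, 11, 26, 27, 36}; there are 7 of them.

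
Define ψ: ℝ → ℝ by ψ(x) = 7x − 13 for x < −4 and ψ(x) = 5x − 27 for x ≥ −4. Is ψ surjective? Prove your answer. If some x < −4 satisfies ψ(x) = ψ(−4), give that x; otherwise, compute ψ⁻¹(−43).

-34/7

Both pieces are strictly increasing (slopes 7 and 5), so each is injective on its own interval.
The left piece maps (−∞, −4) onto (−∞, −41); the right piece maps [−4, ∞) onto [−47, ∞).
The union (−∞, −41) ∪ [−47, ∞) covers ℝ, so ψ is surjective.
For the follow-up: the images overlap, so an x < −4 with ψ(x) = ψ(−4) exists. ψ(−4) = −47; solving 7x − 13 = −47 for x < −4 gives x = (−47 + 13)/7 = −34/7.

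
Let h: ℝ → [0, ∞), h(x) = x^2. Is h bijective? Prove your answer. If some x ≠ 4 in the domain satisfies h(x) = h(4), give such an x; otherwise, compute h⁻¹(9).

h(4) = 16 = (−4)^2 = h(−4) (since 2 is even), with 4 ≠ −4. So h is not injective, hence not bijective.
For the follow-up, such an x exists: taking x = −4 ∈ ℝ gives h(−4) = 16 = h(4) with −4 ≠ 4.

-4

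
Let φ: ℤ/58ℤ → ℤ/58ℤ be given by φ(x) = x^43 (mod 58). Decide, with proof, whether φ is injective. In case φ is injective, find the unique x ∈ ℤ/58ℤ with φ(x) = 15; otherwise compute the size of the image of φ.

43

Computing x^43 mod 58 for each x (by repeated squaring, reducing mod 58 at every step), the values φ(0), φ(1), …, φ(57) are: 0, 1, 56, 55, 4, 5, 6, 7, 50, 9, 48, 47, 46, 13, 44, 43, 16, 41, 40, 39, 20, 37, 22, 23, 24, 25, 32, 31, 28, 29, 30, 27, 26, 33, 34, 35, 36, 21, 38, 19, 18, 17, 42, 15, 14, 45, 12, 11, 10, 49, 8, 51, 52, 53, 54, 3, 2, 57.
Every element of ℤ/58ℤ appears exactly once in this list, so φ is a bijection, and in particular injective.
Since φ is injective, we read off the preimage of 15 from the same table: φ(43) = 15, so φ⁻¹(15) = 43.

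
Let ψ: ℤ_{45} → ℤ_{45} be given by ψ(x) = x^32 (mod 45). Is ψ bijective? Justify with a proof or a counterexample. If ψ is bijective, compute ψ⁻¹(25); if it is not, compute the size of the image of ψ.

ψ(3): Repeated squaring mod 45: 3^1 ≡ 3, 3^2 ≡ 3² = 9, 3^4 ≡ 9² = 81 ≡ 36, 3^8 ≡ 36² = 1296 ≡ 36, 3^16 ≡ 36² = 1296 ≡ 36, 3^32 ≡ 36² = 1296 ≡ 36. So 3^32 ≡ 36 (mod 45).
ψ(6): Repeated squaring mod 45: 6^1 ≡ 6, 6^2 ≡ 6² = 36, 6^4 ≡ 36² = 1296 ≡ 36, 6^8 ≡ 36² = 1296 ≡ 36, 6^16 ≡ 36² = 1296 ≡ 36, 6^32 ≡ 36² = 1296 ≡ 36. So 6^32 ≡ 36 (mod 45).
So ψ(3) = ψ(6) = 36 while 3 ≠ 6, therefore ψ is not injective, hence not bijective.
Since ψ is not bijective, we determine |image(ψ)|. Computing x^32 mod 45 for each x (by repeated squaring, reducing mod 45 at every step), the values ψ(0), ψ(1), …, ψ(44) are: 0, 1, 31, 36, 16, 25, 36, 31, 1, 36, 10, 31, 36, 16, 16, 0, 31, 1, 36, 1, 40, 36, 16, 16, 36, 40, 1, 36, 1, 31, 0, 16, 16, 36, 31, 10, 36, 1, 31, 36, 25, 16, 36, 31, 1.
The distinct values are {0, 1, 10, 16, 25, 31, 36, 40}; there are 8 of them.

8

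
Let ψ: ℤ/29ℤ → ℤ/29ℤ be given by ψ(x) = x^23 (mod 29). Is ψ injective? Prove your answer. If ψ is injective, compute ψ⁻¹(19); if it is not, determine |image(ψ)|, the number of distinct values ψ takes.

27

Since 29 is prime, the nonzero elements of ℤ/29ℤ form a cyclic group of order 28.
As gcd(23, 28) = 1, raising to the 23rd power is a bijection on this group: if a^23 ≡ b^23 then (ab^{−1})^23 = 1, and the only element of order dividing gcd(23, 28) = 1 is 1, so a = b.
With ψ(0) = 0 this makes ψ injective on all of ℤ/29ℤ, hence bijective (finite equal-size domain and codomain). In particular ψ is injective.
Since ψ is injective, we find the preimage of 19. The inverse of x ↦ x^23 on (ℤ/29ℤ)^× is x ↦ x^11, because 23·11 = 253 = 9·28 + 1 ≡ 1 (mod 28) and x^{28} = 1 for x ≠ 0 (Fermat). So ψ⁻¹(19) = 19^11 mod 29.
Repeated squaring mod 29: 19^1 ≡ 19, 19^2 ≡ 19² = 361 ≡ 13, 19^4 ≡ 13² = 169 ≡ 24, 19^8 ≡ 24² = 576 ≡ 25. Since 11 = 8 + 2 + 1, 19^11 ≡ 25·13·19: 25·13 = 325 ≡ 6, then 6·19 = 114 ≡ 27. So 19^11 ≡ 27 (mod 29).
Hence ψ⁻¹(19) = 27.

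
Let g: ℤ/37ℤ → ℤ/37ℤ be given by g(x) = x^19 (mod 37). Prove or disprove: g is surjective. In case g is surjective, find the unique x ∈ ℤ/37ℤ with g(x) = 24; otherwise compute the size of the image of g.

Since 37 is prime, the nonzero elements of ℤ/37ℤ form a cyclic group of order 36.
As gcd(19, 36) = 1, raising to the 19th power is a bijection on this group: if u^19 ≡ v^19 then (uv^{−1})^19 = 1, and the only element of order dividing gcd(19, 36) = 1 is 1, so u = v.
With g(0) = 0 this makes g injective on all of ℤ/37ℤ, hence bijective (finite equal-size domain and codomain). In particular g is surjective.
Since g is surjective, we find the preimage of 24. The inverse of x ↦ x^19 on (ℤ/37ℤ)^× is x ↦ x^19, because 19·19 = 361 = 10·36 + 1 ≡ 1 (mod 36) and x^{36} = 1 for x ≠ 0 (Fermat). So g⁻¹(24) = 24^19 mod 37.
Repeated squaring mod 37: 24^1 ≡ 24, 24^2 ≡ 24² = 576 ≡ 21, 24^4 ≡ 21² = 441 ≡ 34, 24^8 ≡ 34² = 1156 ≡ 9, 24^16 ≡ 9² = 81 ≡ 7. Since 19 = 16 + 2 + 1, 24^19 ≡ 7·21·24: 7·21 = 147 ≡ 36, then 36·24 = 864 ≡ 13. So 24^19 ≡ 13 (mod 37).
Hence g⁻¹(24) = 13.

13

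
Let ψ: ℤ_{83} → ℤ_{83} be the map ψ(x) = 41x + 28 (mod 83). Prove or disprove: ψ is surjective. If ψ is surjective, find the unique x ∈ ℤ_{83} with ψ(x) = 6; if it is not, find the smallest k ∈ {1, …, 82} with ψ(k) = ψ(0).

44

Since gcd(41, 83) = 1, 41 is invertible modulo 83. Euclid's algorithm: 83 = 2·41 + 1; back-substituting gives 1 = 81·41 − 40·83, so 41⁻¹ ≡ 81 (mod 83).
Then y ↦ 81(y − 28) is a two-sided inverse to ψ, so every y ∈ ℤ_{83} has a preimage.
Therefore ψ is surjective.
Since ψ is surjective, we compute ψ⁻¹(6): solve 41x + 28 ≡ 6 (mod 83), i.e. 41x ≡ 61 (mod 83).
Multiplying by 41⁻¹ = 81 gives x ≡ 81·61 = 4941 = 59·83 + 44 ≡ 44 (mod 83).
Check: ψ(44) = 41·44 + 28 = 1832 = 22·83 + 6 ≡ 6 (mod 83).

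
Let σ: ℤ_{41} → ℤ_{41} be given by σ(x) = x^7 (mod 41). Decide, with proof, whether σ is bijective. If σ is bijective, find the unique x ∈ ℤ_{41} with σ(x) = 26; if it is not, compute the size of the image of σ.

13

Since 41 is prime, the nonzero elements of ℤ_{41} form a cyclic group of order 40.
As gcd(7, 40) = 1, raising to the 7th power is a bijection on this group: if a^7 ≡ b^7 then (ab^{−1})^7 = 1, and the only element of order dividing gcd(7, 40) = 1 is 1, so a = b.
With σ(0) = 0 this makes σ injective on all of ℤ_{41}, hence bijective (finite equal-size domain and codomain). In particular σ is bijective.
Since σ is bijective, we find the preimage of 26. The inverse of x ↦ x^7 on (ℤ_{41})^× is x ↦ x^23, because 7·23 = 161 = 4·40 + 1 ≡ 1 (mod 40) and x^{40} = 1 for x ≠ 0 (Fermat). So σ⁻¹(26) = 26^23 mod 41.
Repeated squaring mod 41: 26^1 ≡ 26, 26^2 ≡ 26² = 676 ≡ 20, 26^4 ≡ 20² = 400 ≡ 31, 26^8 ≡ 31² = 961 ≡ 18, 26^16 ≡ 18² = 324 ≡ 37. Since 23 = 16 + 4 + 2 + 1, 26^23 ≡ 37·31·20·26: 37·31 = 1147 ≡ 40, then 40·20 = 800 ≡ 21, then 21·26 = 546 ≡ 13. So 26^23 ≡ 13 (mod 41).
Hence σ⁻¹(26) = 13.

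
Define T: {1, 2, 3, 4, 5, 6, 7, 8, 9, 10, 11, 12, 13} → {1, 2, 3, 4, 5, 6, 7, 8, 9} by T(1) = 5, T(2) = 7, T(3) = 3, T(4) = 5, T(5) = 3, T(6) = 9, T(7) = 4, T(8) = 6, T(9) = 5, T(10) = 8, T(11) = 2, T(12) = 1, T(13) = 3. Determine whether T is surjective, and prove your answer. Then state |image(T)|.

Every element of the codomain has a preimage: 1 = T(12), 2 = T(11), 3 = T(3), 4 = T(7), 5 = T(1), 6 = T(8), 7 = T(2), 8 = T(10), 9 = T(6).
Therefore T is surjective.
The image of T is {1, 2, 3, 4, 5, 6, 7, 8, 9}, which has 9 elements.

9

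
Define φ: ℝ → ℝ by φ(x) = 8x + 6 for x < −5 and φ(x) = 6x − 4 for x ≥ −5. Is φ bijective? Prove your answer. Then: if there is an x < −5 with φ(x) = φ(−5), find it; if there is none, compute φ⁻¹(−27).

Both pieces are strictly increasing (slopes 8 and 6), so each is injective on its own interval.
The left piece maps (−∞, −5) onto (−∞, −34); the right piece maps [−5, ∞) onto [−34, ∞).
Since −34 = −34, the images partition ℝ: φ is injective and surjective, hence bijective.
Because the two images are disjoint, no x < −5 has φ(x) = φ(−5), so we compute φ⁻¹(−27): −27 lies in [−34, ∞), so solve 6x − 4 = −27: x = (−27 + 4)/6 = −23/6.

-23/6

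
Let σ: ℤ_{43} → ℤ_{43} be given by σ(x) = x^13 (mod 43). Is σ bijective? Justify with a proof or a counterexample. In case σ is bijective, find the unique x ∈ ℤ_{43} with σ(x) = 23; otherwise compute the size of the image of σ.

24

Since 43 is prime, the nonzero elements of ℤ_{43} form a cyclic group of order 42.
As gcd(13, 42) = 1, raising to the 13th power is a bijection on this group: if s^13 ≡ t^13 then (st^{−1})^13 = 1, and the only element of order dividing gcd(13, 42) = 1 is 1, so s = t.
With σ(0) = 0 this makes σ injective on all of ℤ_{43}, hence bijective (finite equal-size domain and codomain). In particular σ is bijective.
Since σ is bijective, we find the preimage of 23. The inverse of x ↦ x^13 on (ℤ_{43})^× is x ↦ x^13, because 13·13 = 169 = 4·42 + 1 ≡ 1 (mod 42) and x^{42} = 1 for x ≠ 0 (Fermat). So σ⁻¹(23) = 23^13 mod 43.
Repeated squaring mod 43: 23^1 ≡ 23, 23^2 ≡ 23² = 529 ≡ 13, 23^4 ≡ 13² = 169 ≡ 40, 23^8 ≡ 40² = 1600 ≡ 9. Since 13 = 8 + 4 + 1, 23^13 ≡ 9·40·23: 9·40 = 360 ≡ 16, then 16·23 = 368 ≡ 24. So 23^13 ≡ 24 (mod 43).
Hence σ⁻¹(23) = 24.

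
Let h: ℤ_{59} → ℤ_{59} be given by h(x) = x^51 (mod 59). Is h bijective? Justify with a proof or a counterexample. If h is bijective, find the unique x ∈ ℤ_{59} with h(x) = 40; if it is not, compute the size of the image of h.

Since 59 is prime, the nonzero elements of ℤ_{59} form a cyclic group of order 58.
As gcd(51, 58) = 1, raising to the 51st power is a bijection on this group: if u^51 ≡ v^51 then (uv^{−1})^51 = 1, and the only element of order dividing gcd(51, 58) = 1 is 1, so u = v.
With h(0) = 0 this makes h injective on all of ℤ_{59}, hence bijective (finite equal-size domain and codomain). In particular h is bijective.
Since h is bijective, we find the preimage of 40. The inverse of x ↦ x^51 on (ℤ_{59})^× is x ↦ x^33, because 51·33 = 1683 = 29·58 + 1 ≡ 1 (mod 58) and x^{58} = 1 for x ≠ 0 (Fermat). So h⁻¹(40) = 40^33 mod 59.
Repeated squaring mod 59: 40^1 ≡ 40, 40^2 ≡ 40² = 1600 ≡ 7, 40^4 ≡ 7² = 49, 40^8 ≡ 49² = 2401 ≡ 41, 40^16 ≡ 41² = 1681 ≡ 29, 40^32 ≡ 29² = 841 ≡ 15. Since 33 = 32 + 1, 40^33 ≡ 15·40: 15·40 = 600 ≡ 10. So 40^33 ≡ 10 (mod 59).
Hence h⁻¹(40) = 10.

10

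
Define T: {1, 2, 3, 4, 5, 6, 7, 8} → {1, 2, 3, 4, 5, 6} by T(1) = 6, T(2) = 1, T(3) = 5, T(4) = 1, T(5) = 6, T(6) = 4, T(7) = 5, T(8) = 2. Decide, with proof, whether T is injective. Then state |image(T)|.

5

T(2) = 1 = T(4) with 2 ≠ 4, so T is not injective.
The image of T is {1, 2, 4, 5, 6}, which has 5 elements.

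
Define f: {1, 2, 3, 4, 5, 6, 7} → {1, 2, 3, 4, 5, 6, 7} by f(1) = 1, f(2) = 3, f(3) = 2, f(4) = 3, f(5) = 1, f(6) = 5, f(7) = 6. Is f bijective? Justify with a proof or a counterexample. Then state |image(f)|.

5

f(2) = 3 = f(4) with 2 ≠ 4, so f is not injective, hence not bijective.
The image of f is {1, 2, 3, 5, 6}, which has 5 elements.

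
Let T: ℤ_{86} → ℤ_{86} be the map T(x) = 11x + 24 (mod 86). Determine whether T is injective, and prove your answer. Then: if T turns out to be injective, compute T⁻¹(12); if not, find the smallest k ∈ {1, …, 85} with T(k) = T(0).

38

Suppose T(a) = T(b) in ℤ_{86}. Then 11a + 24 ≡ 11b + 24 (mod 86), thus 11(a − b) ≡ 0 (mod 86).
Since gcd(11, 86) = 1, 11 is invertible modulo 86, so a − b ≡ 0 (mod 86), i.e. a = b.
Hence T is injective.
We now compute 11⁻¹ mod 86 explicitly. Euclid's algorithm: 86 = 7·11 + 9, 11 = 1·9 + 2, 9 = 4·2 + 1; back-substituting gives 1 = 47·11 − 6·86, so 11⁻¹ ≡ 47 (mod 86).
Since T is injective, we find T⁻¹(12): we need 11x ≡ 12 − 24 ≡ 74 (mod 86). Using 11⁻¹ = 47: x ≡ 47·74 = 3478 = 40·86 + 38, so x = 38.
Check: T(38) = 11·38 + 24 = 442 = 5·86 + 12 ≡ 12 (mod 86).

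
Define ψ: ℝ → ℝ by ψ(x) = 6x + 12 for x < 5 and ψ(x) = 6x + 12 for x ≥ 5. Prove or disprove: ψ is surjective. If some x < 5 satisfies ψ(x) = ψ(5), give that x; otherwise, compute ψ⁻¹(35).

Both pieces are strictly increasing (slopes 6 and 6), so each is injective on its own interval.
The left piece maps (−∞, 5) onto (−∞, 42); the right piece maps [5, ∞) onto [42, ∞).
These images together cover ℝ, so ψ is surjective.
Because the two images are disjoint, no x < 5 has ψ(x) = ψ(5), so we compute ψ⁻¹(35): 35 lies in (−∞, 42), so solve 6x + 12 = 35: x = (35 − 12)/6 = 23/6.

23/6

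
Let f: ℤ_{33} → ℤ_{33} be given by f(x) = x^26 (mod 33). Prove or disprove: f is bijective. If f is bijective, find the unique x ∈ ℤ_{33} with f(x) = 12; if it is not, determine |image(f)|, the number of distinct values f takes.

12

f(4): Repeated squaring mod 33: 4^1 ≡ 4, 4^2 ≡ 4² = 16, 4^4 ≡ 16² = 256 ≡ 25, 4^8 ≡ 25² = 625 ≡ 31, 4^16 ≡ 31² = 961 ≡ 4. Since 26 = 16 + 8 + 2, 4^26 ≡ 4·31·16: 4·31 = 124 ≡ 25, then 25·16 = 400 ≡ 4. So 4^26 ≡ 4 (mod 33).
f(7): Repeated squaring mod 33: 7^1 ≡ 7, 7^2 ≡ 7² = 49 ≡ 16, 7^4 ≡ 16² = 256 ≡ 25, 7^8 ≡ 25² = 625 ≡ 31, 7^16 ≡ 31² = 961 ≡ 4. Since 26 = 16 + 8 + 2, 7^26 ≡ 4·31·16: 4·31 = 124 ≡ 25, then 25·16 = 400 ≡ 4. So 7^26 ≡ 4 (mod 33).
So f(4) = f(7) = 4 while 4 ≠ 7, thus f is not injective, hence not bijective.
Since f is not bijective, we determine |image(f)|. Computing x^26 mod 33 for each x (by repeated squaring, reducing mod 33 at every step), the values f(0), f(1), …, f(32) are: 0, 1, 31, 3, 4, 16, 27, 4, 25, 9, 1, 22, 12, 31, 25, 15, 16, 16, 15, 25, 31, 12, 22, 1, 9, 25, 4, 27, 16, 4, 3, 31, 1.
The distinct values are {0, 1, 3, 4, 9, 12, 15, 16, 22, 25, 27, 31}; there are 12 of them.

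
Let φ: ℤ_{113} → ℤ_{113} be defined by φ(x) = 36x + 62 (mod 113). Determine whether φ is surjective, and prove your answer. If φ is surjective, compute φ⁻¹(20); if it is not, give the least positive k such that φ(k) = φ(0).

Since gcd(36, 113) = 1, 36 is invertible modulo 113. Euclid's algorithm: 113 = 3·36 + 5, 36 = 7·5 + 1; back-substituting gives 1 = 22·36 − 7·113, so 36⁻¹ ≡ 22 (mod 113).
For any y ∈ ℤ_{113}, x = 22(y − 62) mod 113 satisfies φ(x) = 36·22(y − 62) + 62 ≡ y (since 36·22 ≡ 1 mod 113). So every y has a preimage.
Thus φ is surjective.
Since φ is surjective, we compute φ⁻¹(20): solve 36x + 62 ≡ 20 (mod 113), i.e. 36x ≡ 71 (mod 113).
Multiplying by 36⁻¹ = 22 gives x ≡ 22·71 = 1562 = 13·113 + 93 ≡ 93 (mod 113).
Check: φ(93) = 36·93 + 62 = 3410 = 30·113 + 20 ≡ 20 (mod 113).

93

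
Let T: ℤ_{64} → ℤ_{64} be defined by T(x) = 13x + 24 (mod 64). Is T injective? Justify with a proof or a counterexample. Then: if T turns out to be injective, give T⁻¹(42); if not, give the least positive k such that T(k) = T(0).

If T(x_1) = T(x_2), then 13x_1 ≡ 13x_2 (mod 64). Because gcd(13, 64) = 1, we may cancel 13 to get x_1 ≡ x_2 (mod 64).
Hence T is injective.
We now compute 13⁻¹ mod 64 explicitly. Euclid's algorithm: 64 = 4·13 + 12, 13 = 1·12 + 1; back-substituting gives 1 = 5·13 − 1·64, so 13⁻¹ ≡ 5 (mod 64).
Since T is injective, we find T⁻¹(42): we need 13x ≡ 42 − 24 ≡ 18 (mod 64). Using 13⁻¹ = 5: x ≡ 5·18 = 90 = 1·64 + 26, so x = 26.
Check: T(26) = 13·26 + 24 = 362 = 5·64 + 42 ≡ 42 (mod 64).

26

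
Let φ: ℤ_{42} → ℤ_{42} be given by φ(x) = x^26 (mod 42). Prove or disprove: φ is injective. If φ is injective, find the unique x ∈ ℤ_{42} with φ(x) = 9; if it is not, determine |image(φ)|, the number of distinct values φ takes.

16

φ(4): Repeated squaring mod 42: 4^1 ≡ 4, 4^2 ≡ 4² = 16, 4^4 ≡ 16² = 256 ≡ 4, 4^8 ≡ 4² = 16, 4^16 ≡ 16² = 256 ≡ 4. Since 26 = 16 + 8 + 2, 4^26 ≡ 4·16·16: 4·16 = 64 ≡ 22, then 22·16 = 352 ≡ 16. So 4^26 ≡ 16 (mod 42).
φ(10): Repeated squaring mod 42: 10^1 ≡ 10, 10^2 ≡ 10² = 100 ≡ 16, 10^4 ≡ 16² = 256 ≡ 4, 10^8 ≡ 4² = 16, 10^16 ≡ 16² = 256 ≡ 4. Since 26 = 16 + 8 + 2, 10^26 ≡ 4·16·16: 4·16 = 64 ≡ 22, then 22·16 = 352 ≡ 16. So 10^26 ≡ 16 (mod 42).
So φ(4) = φ(10) = 16 while 4 ≠ 10, hence φ is not injective.
Since φ is not injective, we determine |image(φ)|. Computing x^26 mod 42 for each x (by repeated squaring, reducing mod 42 at every step), the values φ(0), φ(1), …, φ(41) are: 0, 1, 4, 9, 16, 25, 36, 7, 22, 39, 16, 37, 18, 1, 28, 15, 4, 37, 30, 25, 22, 21, 22, 25, 30, 37, 4, 15, 28, 1, 18, 37, 16, 39, 22, 7, 36, 25, 16, 9, 4, 1.
The distinct values are {0, 1, 4, 7, 9, 15, 16, 18, 21, 22, 25, 28, 30, 36, 37, 39}; there are 16 of them.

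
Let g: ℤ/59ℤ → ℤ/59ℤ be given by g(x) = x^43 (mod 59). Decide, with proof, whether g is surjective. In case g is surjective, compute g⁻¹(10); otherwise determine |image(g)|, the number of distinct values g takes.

Since 59 is prime, the nonzero elements of ℤ/59ℤ form a cyclic group of order 58.
As gcd(43, 58) = 1, raising to the 43rd power is a bijection on this group: if u^43 ≡ v^43 then (uv^{−1})^43 = 1, and the only element of order dividing gcd(43, 58) = 1 is 1, so u = v.
With g(0) = 0 this makes g injective on all of ℤ/59ℤ, hence bijective (finite equal-size domain and codomain). In particular g is surjective.
Since g is surjective, we find the preimage of 10. The inverse of x ↦ x^43 on (ℤ/59ℤ)^× is x ↦ x^27, because 43·27 = 1161 = 20·58 + 1 ≡ 1 (mod 58) and x^{58} = 1 for x ≠ 0 (Fermat). So g⁻¹(10) = 10^27 mod 59.
Repeated squaring mod 59: 10^1 ≡ 10, 10^2 ≡ 10² = 100 ≡ 41, 10^4 ≡ 41² = 1681 ≡ 29, 10^8 ≡ 29² = 841 ≡ 15, 10^16 ≡ 15² = 225 ≡ 48. Since 27 = 16 + 8 + 2 + 1, 10^27 ≡ 48·15·41·10: 48·15 = 720 ≡ 12, then 12·41 = 492 ≡ 20, then 20·10 = 200 ≡ 23. So 10^27 ≡ 23 (mod 59).
Hence g⁻¹(10) = 23.

23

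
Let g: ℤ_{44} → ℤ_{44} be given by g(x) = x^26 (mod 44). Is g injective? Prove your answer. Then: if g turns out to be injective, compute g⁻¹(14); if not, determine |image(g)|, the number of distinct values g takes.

g(10): Repeated squaring mod 44: 10^1 ≡ 10, 10^2 ≡ 10² = 100 ≡ 12, 10^4 ≡ 12² = 144 ≡ 12, 10^8 ≡ 12² = 144 ≡ 12, 10^16 ≡ 12² = 144 ≡ 12. Since 26 = 16 + 8 + 2, 10^26 ≡ 12·12·12: 12·12 = 144 ≡ 12, then 12·12 = 144 ≡ 12. So 10^26 ≡ 12 (mod 44).
g(12): Repeated squaring mod 44: 12^1 ≡ 12, 12^2 ≡ 12² = 144 ≡ 12, 12^4 ≡ 12² = 144 ≡ 12, 12^8 ≡ 12² = 144 ≡ 12, 12^16 ≡ 12² = 144 ≡ 12. Since 26 = 16 + 8 + 2, 12^26 ≡ 12·12·12: 12·12 = 144 ≡ 12, then 12·12 = 144 ≡ 12. So 12^26 ≡ 12 (mod 44).
So g(10) = g(12) = 12 while 10 ≠ 12, hence g is not injective.
Since g is not injective, we determine |image(g)|. Computing x^26 mod 44 for each x (by repeated squaring, reducing mod 44 at every step), the values g(0), g(1), …, g(43) are: 0, 1, 20, 25, 4, 5, 16, 37, 36, 9, 12, 33, 12, 9, 36, 37, 16, 5, 4, 25, 20, 1, 0, 1, 20, 25, 4, 5, 16, 37, 36, 9, 12, 33, 12, 9, 36, 37, 16, 5, 4, 25, 20, 1.
The distinct values are {0, 1, 4, 5, 9, 12, 16, 20, 25, 33, 36, 37}; there are 12 of them.

12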